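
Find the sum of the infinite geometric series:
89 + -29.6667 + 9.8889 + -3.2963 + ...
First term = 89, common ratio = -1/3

For |r| < 1, S = a / (1 - r)
S = 89 / (1 - (-1/3))
S = 89 / (4/3)
S = 267/4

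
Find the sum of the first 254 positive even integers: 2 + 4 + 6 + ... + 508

Sum of first n even numbers = n(n+1)
= 254×255
= 64770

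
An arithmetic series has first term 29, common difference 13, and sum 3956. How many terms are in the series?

Using S = n/2 × [2a + (n-1)d]
3956 = n/2 × [2(29) + (n-1)(13)]
3956 = n/2 × [58 + 13n - 13]
7912 = n × [45 + 13n]
13n² + (45)n - 7912 = 0
Discriminant: Δ = (45)² - 4(13)(-7912) = 2025 + 411424 = 413449
√Δ = 643
n = [-(45) + √Δ] / (2·13) = (-45 + 643) / 26 = 598 / 26 = 23
(The negative root is discarded since n must be a positive integer.)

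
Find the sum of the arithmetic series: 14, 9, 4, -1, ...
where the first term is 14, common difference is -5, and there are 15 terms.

Sₙ = n/2 × (first + last)
Last term = a + (n-1)d = 14 + (15-1)×(-5) = -56
S_15 = 15/2 × (14 + (-56))
S_15 = 15/2 × (-42) = -315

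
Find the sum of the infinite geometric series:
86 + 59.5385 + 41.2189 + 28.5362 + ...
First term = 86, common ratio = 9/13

For |r| < 1, S = a / (1 - r)
S = 86 / (1 - (9/13))
S = 86 / (4/13)
S = 559/2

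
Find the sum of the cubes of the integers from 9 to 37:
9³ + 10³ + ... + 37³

Use ∑_{k=1}^{n} k³ = [n(n+1)/2]², then subtract the first 8 terms.
∑_{k=1}^{37} k³ = [37×38/2]² = 703² = 494209
∑_{k=1}^{8} k³ = [8×9/2]² = 36² = 1296
∑_{k=9}^{37} k³ = 494209 - 1296 = 492913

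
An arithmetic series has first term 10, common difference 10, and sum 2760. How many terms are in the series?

Using S = n/2 × [2a + (n-1)d]
2760 = n/2 × [2(10) + (n-1)(10)]
2760 = n/2 × [20 + 10n - 10]
5520 = n × [10 + 10n]
10n² + (10)n - 5520 = 0
Discriminant: Δ = (10)² - 4(10)(-5520) = 100 + 220800 = 220900
√Δ = 470
n = [-(10) + √Δ] / (2·10) = (-10 + 470) / 20 = 460 / 20 = 23
(The negative root is discarded since n must be a positive integer.)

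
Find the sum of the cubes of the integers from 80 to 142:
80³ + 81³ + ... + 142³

Use ∑_{k=1}^{n} k³ = [n(n+1)/2]², then subtract the first 79 terms.
∑_{k=1}^{142} k³ = [142×143/2]² = 10153² = 103083409
∑_{k=1}^{79} k³ = [79×80/2]² = 3160² = 9985600
∑_{k=80}^{142} k³ = 103083409 - 9985600 = 93097809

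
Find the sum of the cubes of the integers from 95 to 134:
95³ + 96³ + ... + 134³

Use ∑_{k=1}^{n} k³ = [n(n+1)/2]², then subtract the first 94 terms.
∑_{k=1}^{134} k³ = [134×135/2]² = 9045² = 81812025
∑_{k=1}^{94} k³ = [94×95/2]² = 4465² = 19936225
∑_{k=95}^{134} k³ = 81812025 - 19936225 = 61875800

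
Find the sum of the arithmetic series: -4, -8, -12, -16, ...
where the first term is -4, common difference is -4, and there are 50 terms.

Sₙ = n/2 × (first + last)
Last term = a + (n-1)d = -4 + (50-1)×(-4) = -200
S_50 = 50/2 × (-4 + (-200))
S_50 = 50/2 × (-204) = -5100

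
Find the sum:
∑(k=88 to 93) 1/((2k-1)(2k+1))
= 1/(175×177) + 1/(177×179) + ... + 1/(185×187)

Partial fractions: 1/((2k-1)(2k+1)) = (1/2)[1/(2k-1) - 1/(2k+1)]
The series telescopes:
= (1/2)[1/175 - 1/187]
= 6/32725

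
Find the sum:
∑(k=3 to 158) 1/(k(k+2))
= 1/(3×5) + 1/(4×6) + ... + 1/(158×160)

Partial fractions: 1/(k(k+2)) = (1/2)[1/k - 1/(k+2)]
Telescoping leaves the first two and last two terms:
= (1/2)[1/3 + 1/4 - 1/159 - 1/160]
= 14521/50880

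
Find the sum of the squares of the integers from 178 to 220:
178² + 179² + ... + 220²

Use ∑_{k=1}^{n} k² = n(n+1)(2n+1)/6, then subtract the first 177 terms.
∑_{k=1}^{220} k² = 220×221×441/6 = 3573570
∑_{k=1}^{177} k² = 177×178×355/6 = 1864105
∑_{k=178}^{220} k² = 3573570 - 1864105 = 1709465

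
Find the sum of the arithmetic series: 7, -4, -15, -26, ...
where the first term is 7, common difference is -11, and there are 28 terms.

Sₙ = n/2 × (first + last)
Last term = a + (n-1)d = 7 + (28-1)×(-11) = -290
S_28 = 28/2 × (7 + (-290))
S_28 = 28/2 × (-283) = -3962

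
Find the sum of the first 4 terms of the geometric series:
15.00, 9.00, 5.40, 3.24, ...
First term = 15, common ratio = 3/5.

Sₙ = a(1 - rⁿ) / (1 - r)
S_4 = 15(1 - (3/5)^4) / (1 - (3/5))
S_4 = 15(1 - (81/625)) / (2/5)
S_4 = 816/25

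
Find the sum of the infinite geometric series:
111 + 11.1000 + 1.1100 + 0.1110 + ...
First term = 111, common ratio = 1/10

For |r| < 1, S = a / (1 - r)
S = 111 / (1 - (1/10))
S = 111 / (9/10)
S = 370/3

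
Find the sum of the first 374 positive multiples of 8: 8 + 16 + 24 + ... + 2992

Factor out 8: = 8(1 + 2 + ... + 374) = 8 × n(n+1)/2
= 8 × 374×375/2
= 8 × 70125
= 561000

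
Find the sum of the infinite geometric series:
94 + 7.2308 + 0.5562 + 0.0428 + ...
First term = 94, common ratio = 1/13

For |r| < 1, S = a / (1 - r)
S = 94 / (1 - (1/13))
S = 94 / (12/13)
S = 611/6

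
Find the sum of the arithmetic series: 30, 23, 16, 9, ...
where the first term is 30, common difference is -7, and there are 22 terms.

Sₙ = n/2 × (first + last)
Last term = a + (n-1)d = 30 + (22-1)×(-7) = -117
S_22 = 22/2 × (30 + (-117))
S_22 = 22/2 × (-87) = -957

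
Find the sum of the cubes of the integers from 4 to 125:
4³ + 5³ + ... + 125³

Use ∑_{k=1}^{n} k³ = [n(n+1)/2]², then subtract the first 3 terms.
∑_{k=1}^{125} k³ = [125×126/2]² = 7875² = 62015625
∑_{k=1}^{3} k³ = [3×4/2]² = 6² = 36
∑_{k=4}^{125} k³ = 62015625 - 36 = 62015589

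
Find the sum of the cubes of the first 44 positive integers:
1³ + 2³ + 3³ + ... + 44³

Formula: ∑k³ = [n(n+1)/2]²
= [44×45/2]²
= 990²
= 980100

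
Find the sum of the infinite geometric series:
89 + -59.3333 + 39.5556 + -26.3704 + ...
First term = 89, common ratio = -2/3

For |r| < 1, S = a / (1 - r)
S = 89 / (1 - (-2/3))
S = 89 / (5/3)
S = 267/5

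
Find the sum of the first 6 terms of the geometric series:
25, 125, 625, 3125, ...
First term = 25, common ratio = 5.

Sₙ = a(1 - rⁿ) / (1 - r)
S_6 = 25(1 - 5^6) / (1 - 5)
S_6 = 25(1 - 15625) / (-4)
S_6 = 97650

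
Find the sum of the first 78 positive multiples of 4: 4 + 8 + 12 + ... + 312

Factor out 4: = 4(1 + 2 + ... + 78) = 4 × n(n+1)/2
= 4 × 78×79/2
= 4 × 3081
= 12324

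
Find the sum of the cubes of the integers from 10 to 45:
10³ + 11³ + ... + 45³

Use ∑_{k=1}^{n} k³ = [n(n+1)/2]², then subtract the first 9 terms.
∑_{k=1}^{45} k³ = [45×46/2]² = 1035² = 1071225
∑_{k=1}^{9} k³ = [9×10/2]² = 45² = 2025
∑_{k=10}^{45} k³ = 1071225 - 2025 = 1069200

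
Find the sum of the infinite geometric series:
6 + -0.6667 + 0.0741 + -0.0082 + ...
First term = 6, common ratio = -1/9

For |r| < 1, S = a / (1 - r)
S = 6 / (1 - (-1/9))
S = 6 / (10/9)
S = 27/5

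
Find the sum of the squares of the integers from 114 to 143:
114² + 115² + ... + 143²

Use ∑_{k=1}^{n} k² = n(n+1)(2n+1)/6, then subtract the first 113 terms.
∑_{k=1}^{143} k² = 143×144×287/6 = 984984
∑_{k=1}^{113} k² = 113×114×227/6 = 487369
∑_{k=114}^{143} k² = 984984 - 487369 = 497615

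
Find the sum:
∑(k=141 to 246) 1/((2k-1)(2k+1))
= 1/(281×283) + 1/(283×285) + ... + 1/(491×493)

Partial fractions: 1/((2k-1)(2k+1)) = (1/2)[1/(2k-1) - 1/(2k+1)]
The series telescopes:
= (1/2)[1/281 - 1/493]
= 106/138533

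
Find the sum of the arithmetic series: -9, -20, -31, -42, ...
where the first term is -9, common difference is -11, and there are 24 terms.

Sₙ = n/2 × (first + last)
Last term = a + (n-1)d = -9 + (24-1)×(-11) = -262
S_24 = 24/2 × (-9 + (-262))
S_24 = 24/2 × (-271) = -3252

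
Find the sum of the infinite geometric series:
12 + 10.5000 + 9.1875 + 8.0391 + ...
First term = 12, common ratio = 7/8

For |r| < 1, S = a / (1 - r)
S = 12 / (1 - (7/8))
S = 12 / (1/8)
S = 96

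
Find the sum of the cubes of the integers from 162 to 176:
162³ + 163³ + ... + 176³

Use ∑_{k=1}^{n} k³ = [n(n+1)/2]², then subtract the first 161 terms.
∑_{k=1}^{176} k³ = [176×177/2]² = 15576² = 242611776
∑_{k=1}^{161} k³ = [161×162/2]² = 13041² = 170067681
∑_{k=162}^{176} k³ = 242611776 - 170067681 = 72544095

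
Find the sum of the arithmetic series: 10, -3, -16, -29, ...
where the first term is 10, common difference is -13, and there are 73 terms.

Sₙ = n/2 × (first + last)
Last term = a + (n-1)d = 10 + (73-1)×(-13) = -926
S_73 = 73/2 × (10 + (-926))
S_73 = 73/2 × (-916) = -33434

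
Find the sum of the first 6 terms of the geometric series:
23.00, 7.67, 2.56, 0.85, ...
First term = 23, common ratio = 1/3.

Sₙ = a(1 - rⁿ) / (1 - r)
S_6 = 23(1 - (1/3)^6) / (1 - (1/3))
S_6 = 23(1 - (1/729)) / (2/3)
S_6 = 8372/243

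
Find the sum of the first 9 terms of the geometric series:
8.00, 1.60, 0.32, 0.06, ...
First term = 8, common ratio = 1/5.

Sₙ = a(1 - rⁿ) / (1 - r)
S_9 = 8(1 - (1/5)^9) / (1 - (1/5))
S_9 = 8(1 - (1/1953125)) / (4/5)
S_9 = 3906248/390625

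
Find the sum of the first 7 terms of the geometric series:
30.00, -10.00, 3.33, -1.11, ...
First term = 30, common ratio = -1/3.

Sₙ = a(1 - rⁿ) / (1 - r)
S_7 = 30(1 - (-1/3)^7) / (1 - (-1/3))
S_7 = 30(1 - (-1/2187)) / (4/3)
S_7 = 5470/243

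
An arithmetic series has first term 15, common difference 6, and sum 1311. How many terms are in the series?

Using S = n/2 × [2a + (n-1)d]
1311 = n/2 × [2(15) + (n-1)(6)]
1311 = n/2 × [30 + 6n - 6]
2622 = n × [24 + 6n]
6n² + (24)n - 2622 = 0
Discriminant: Δ = (24)² - 4(6)(-2622) = 576 + 62928 = 63504
√Δ = 252
n = [-(24) + √Δ] / (2·6) = (-24 + 252) / 12 = 228 / 12 = 19
(The negative root is discarded since n must be a positive integer.)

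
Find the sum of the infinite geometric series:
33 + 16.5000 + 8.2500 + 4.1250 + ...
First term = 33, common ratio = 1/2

For |r| < 1, S = a / (1 - r)
S = 33 / (1 - (1/2))
S = 33 / (1/2)
S = 66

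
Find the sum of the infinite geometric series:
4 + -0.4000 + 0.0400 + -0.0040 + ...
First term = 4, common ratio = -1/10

For |r| < 1, S = a / (1 - r)
S = 4 / (1 - (-1/10))
S = 4 / (11/10)
S = 40/11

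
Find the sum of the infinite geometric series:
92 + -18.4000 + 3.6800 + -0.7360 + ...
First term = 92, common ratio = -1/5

For |r| < 1, S = a / (1 - r)
S = 92 / (1 - (-1/5))
S = 92 / (6/5)
S = 230/3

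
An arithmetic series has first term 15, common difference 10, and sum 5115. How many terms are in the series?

Using S = n/2 × [2a + (n-1)d]
5115 = n/2 × [2(15) + (n-1)(10)]
5115 = n/2 × [30 + 10n - 10]
10230 = n × [20 + 10n]
10n² + (20)n - 10230 = 0
Discriminant: Δ = (20)² - 4(10)(-10230) = 400 + 409200 = 409600
√Δ = 640
n = [-(20) + √Δ] / (2·10) = (-20 + 640) / 20 = 620 / 20 = 31
(The negative root is discarded since n must be a positive integer.)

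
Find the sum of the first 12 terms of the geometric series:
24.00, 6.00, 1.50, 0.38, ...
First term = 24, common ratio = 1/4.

Sₙ = a(1 - rⁿ) / (1 - r)
S_12 = 24(1 - (1/4)^12) / (1 - (1/4))
S_12 = 24(1 - (1/16777216)) / (3/4)
S_12 = 16777215/524288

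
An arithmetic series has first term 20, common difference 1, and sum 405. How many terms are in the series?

Using S = n/2 × [2a + (n-1)d]
405 = n/2 × [2(20) + (n-1)(1)]
405 = n/2 × [40 + 1n - 1]
810 = n × [39 + 1n]
1n² + (39)n - 810 = 0
Discriminant: Δ = (39)² - 4(1)(-810) = 1521 + 3240 = 4761
√Δ = 69
n = [-(39) + √Δ] / (2·1) = (-39 + 69) / 2 = 30 / 2 = 15
(The negative root is discarded since n must be a positive integer.)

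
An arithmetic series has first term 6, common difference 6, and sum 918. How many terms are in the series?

Using S = n/2 × [2a + (n-1)d]
918 = n/2 × [2(6) + (n-1)(6)]
918 = n/2 × [12 + 6n - 6]
1836 = n × [6 + 6n]
6n² + (6)n - 1836 = 0
Discriminant: Δ = (6)² - 4(6)(-1836) = 36 + 44064 = 44100
√Δ = 210
n = [-(6) + √Δ] / (2·6) = (-6 + 210) / 12 = 204 / 12 = 17
(The negative root is discarded since n must be a positive integer.)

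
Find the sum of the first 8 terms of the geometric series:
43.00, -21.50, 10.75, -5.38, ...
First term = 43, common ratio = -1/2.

Sₙ = a(1 - rⁿ) / (1 - r)
S_8 = 43(1 - (-1/2)^8) / (1 - (-1/2))
S_8 = 43(1 - (1/256)) / (3/2)
S_8 = 3655/128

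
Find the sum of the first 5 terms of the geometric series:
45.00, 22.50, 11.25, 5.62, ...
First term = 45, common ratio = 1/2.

Sₙ = a(1 - rⁿ) / (1 - r)
S_5 = 45(1 - (1/2)^5) / (1 - (1/2))
S_5 = 45(1 - (1/32)) / (1/2)
S_5 = 1395/16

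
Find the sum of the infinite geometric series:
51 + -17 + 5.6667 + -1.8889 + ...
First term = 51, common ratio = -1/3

For |r| < 1, S = a / (1 - r)
S = 51 / (1 - (-1/3))
S = 51 / (4/3)
S = 153/4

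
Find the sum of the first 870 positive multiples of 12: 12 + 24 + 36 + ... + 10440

Factor out 12: = 12(1 + 2 + ... + 870) = 12 × n(n+1)/2
= 12 × 870×871/2
= 12 × 378885
= 4546620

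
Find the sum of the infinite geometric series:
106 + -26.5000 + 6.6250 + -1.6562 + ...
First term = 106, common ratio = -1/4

For |r| < 1, S = a / (1 - r)
S = 106 / (1 - (-1/4))
S = 106 / (5/4)
S = 424/5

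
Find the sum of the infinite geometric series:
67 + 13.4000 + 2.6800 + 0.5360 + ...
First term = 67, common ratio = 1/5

For |r| < 1, S = a / (1 - r)
S = 67 / (1 - (1/5))
S = 67 / (4/5)
S = 335/4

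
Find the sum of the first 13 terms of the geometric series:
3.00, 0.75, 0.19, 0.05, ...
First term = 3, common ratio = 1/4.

Sₙ = a(1 - rⁿ) / (1 - r)
S_13 = 3(1 - (1/4)^13) / (1 - (1/4))
S_13 = 3(1 - (1/67108864)) / (3/4)
S_13 = 67108863/16777216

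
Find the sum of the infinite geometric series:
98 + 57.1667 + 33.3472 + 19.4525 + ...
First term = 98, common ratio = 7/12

For |r| < 1, S = a / (1 - r)
S = 98 / (1 - (7/12))
S = 98 / (5/12)
S = 1176/5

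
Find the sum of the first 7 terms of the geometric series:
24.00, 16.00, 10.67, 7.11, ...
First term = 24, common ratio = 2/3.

Sₙ = a(1 - rⁿ) / (1 - r)
S_7 = 24(1 - (2/3)^7) / (1 - (2/3))
S_7 = 24(1 - (128/2187)) / (1/3)
S_7 = 16472/243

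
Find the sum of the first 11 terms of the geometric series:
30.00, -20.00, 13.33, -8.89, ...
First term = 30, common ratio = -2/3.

Sₙ = a(1 - rⁿ) / (1 - r)
S_11 = 30(1 - (-2/3)^11) / (1 - (-2/3))
S_11 = 30(1 - (-2048/177147)) / (5/3)
S_11 = 358390/19683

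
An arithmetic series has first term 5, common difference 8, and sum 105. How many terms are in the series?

Using S = n/2 × [2a + (n-1)d]
105 = n/2 × [2(5) + (n-1)(8)]
105 = n/2 × [10 + 8n - 8]
210 = n × [2 + 8n]
8n² + (2)n - 210 = 0
Discriminant: Δ = (2)² - 4(8)(-210) = 4 + 6720 = 6724
√Δ = 82
n = [-(2) + √Δ] / (2·8) = (-2 + 82) / 16 = 80 / 16 = 5
(The negative root is discarded since n must be a positive integer.)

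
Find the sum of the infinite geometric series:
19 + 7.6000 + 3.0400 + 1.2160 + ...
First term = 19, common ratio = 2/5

For |r| < 1, S = a / (1 - r)
S = 19 / (1 - (2/5))
S = 19 / (3/5)
S = 95/3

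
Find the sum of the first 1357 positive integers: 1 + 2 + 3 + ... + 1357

Formula: ∑k = n(n+1)/2
= 1357×1358/2
= 1842806/2
= 921403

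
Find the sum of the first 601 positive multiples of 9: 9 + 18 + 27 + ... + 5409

Factor out 9: = 9(1 + 2 + ... + 601) = 9 × n(n+1)/2
= 9 × 601×602/2
= 9 × 180901
= 1628109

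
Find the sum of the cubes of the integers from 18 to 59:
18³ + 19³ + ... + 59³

Use ∑_{k=1}^{n} k³ = [n(n+1)/2]², then subtract the first 17 terms.
∑_{k=1}^{59} k³ = [59×60/2]² = 1770² = 3132900
∑_{k=1}^{17} k³ = [17×18/2]² = 153² = 23409
∑_{k=18}^{59} k³ = 3132900 - 23409 = 3109491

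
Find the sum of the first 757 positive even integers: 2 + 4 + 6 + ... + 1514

Sum of first n even numbers = n(n+1)
= 757×758
= 573806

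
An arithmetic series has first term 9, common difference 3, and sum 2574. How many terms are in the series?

Using S = n/2 × [2a + (n-1)d]
2574 = n/2 × [2(9) + (n-1)(3)]
2574 = n/2 × [18 + 3n - 3]
5148 = n × [15 + 3n]
3n² + (15)n - 5148 = 0
Discriminant: Δ = (15)² - 4(3)(-5148) = 225 + 61776 = 62001
√Δ = 249
n = [-(15) + √Δ] / (2·3) = (-15 + 249) / 6 = 234 / 6 = 39
(The negative root is discarded since n must be a positive integer.)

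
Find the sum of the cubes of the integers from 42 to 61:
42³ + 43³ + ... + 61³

Use ∑_{k=1}^{n} k³ = [n(n+1)/2]², then subtract the first 41 terms.
∑_{k=1}^{61} k³ = [61×62/2]² = 1891² = 3575881
∑_{k=1}^{41} k³ = [41×42/2]² = 861² = 741321
∑_{k=42}^{61} k³ = 3575881 - 741321 = 2834560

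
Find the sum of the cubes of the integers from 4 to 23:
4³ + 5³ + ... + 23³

Use ∑_{k=1}^{n} k³ = [n(n+1)/2]², then subtract the first 3 terms.
∑_{k=1}^{23} k³ = [23×24/2]² = 276² = 76176
∑_{k=1}^{3} k³ = [3×4/2]² = 6² = 36
∑_{k=4}^{23} k³ = 76176 - 36 = 76140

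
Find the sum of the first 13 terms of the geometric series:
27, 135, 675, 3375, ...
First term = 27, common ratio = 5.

Sₙ = a(1 - rⁿ) / (1 - r)
S_13 = 27(1 - 5^13) / (1 - 5)
S_13 = 27(1 - 1220703125) / (-4)
S_13 = 8239746087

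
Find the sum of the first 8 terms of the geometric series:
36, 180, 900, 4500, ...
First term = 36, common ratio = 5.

Sₙ = a(1 - rⁿ) / (1 - r)
S_8 = 36(1 - 5^8) / (1 - 5)
S_8 = 36(1 - 390625) / (-4)
S_8 = 3515616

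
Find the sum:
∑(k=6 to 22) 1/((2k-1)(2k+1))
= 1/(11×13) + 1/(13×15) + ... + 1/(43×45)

Partial fractions: 1/((2k-1)(2k+1)) = (1/2)[1/(2k-1) - 1/(2k+1)]
The series telescopes:
= (1/2)[1/11 - 1/45]
= 17/495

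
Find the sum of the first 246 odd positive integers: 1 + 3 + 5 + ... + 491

Sum of first n odd numbers = n²
= 246²
= 60516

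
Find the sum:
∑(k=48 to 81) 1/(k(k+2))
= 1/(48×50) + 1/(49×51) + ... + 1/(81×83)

Partial fractions: 1/(k(k+2)) = (1/2)[1/k - 1/(k+2)]
Telescoping leaves the first two and last two terms:
= (1/2)[1/48 + 1/49 - 1/82 - 1/83]
= 136051/16007712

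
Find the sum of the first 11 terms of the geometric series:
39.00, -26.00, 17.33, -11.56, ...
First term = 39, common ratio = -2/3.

Sₙ = a(1 - rⁿ) / (1 - r)
S_11 = 39(1 - (-2/3)^11) / (1 - (-2/3))
S_11 = 39(1 - (-2048/177147)) / (5/3)
S_11 = 465907/19683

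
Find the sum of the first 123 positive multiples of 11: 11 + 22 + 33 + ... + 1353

Factor out 11: = 11(1 + 2 + ... + 123) = 11 × n(n+1)/2
= 11 × 123×124/2
= 11 × 7626
= 83886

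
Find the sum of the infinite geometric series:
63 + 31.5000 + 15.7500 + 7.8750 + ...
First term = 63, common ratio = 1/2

For |r| < 1, S = a / (1 - r)
S = 63 / (1 - (1/2))
S = 63 / (1/2)
S = 126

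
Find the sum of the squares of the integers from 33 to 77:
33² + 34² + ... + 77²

Use ∑_{k=1}^{n} k² = n(n+1)(2n+1)/6, then subtract the first 32 terms.
∑_{k=1}^{77} k² = 77×78×155/6 = 155155
∑_{k=1}^{32} k² = 32×33×65/6 = 11440
∑_{k=33}^{77} k² = 155155 - 11440 = 143715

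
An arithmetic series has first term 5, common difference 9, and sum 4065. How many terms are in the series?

Using S = n/2 × [2a + (n-1)d]
4065 = n/2 × [2(5) + (n-1)(9)]
4065 = n/2 × [10 + 9n - 9]
8130 = n × [1 + 9n]
9n² + (1)n - 8130 = 0
Discriminant: Δ = (1)² - 4(9)(-8130) = 1 + 292680 = 292681
√Δ = 541
n = [-(1) + √Δ] / (2·9) = (-1 + 541) / 18 = 540 / 18 = 30
(The negative root is discarded since n must be a positive integer.)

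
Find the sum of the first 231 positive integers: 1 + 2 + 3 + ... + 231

Formula: ∑k = n(n+1)/2
= 231×232/2
= 53592/2
= 26796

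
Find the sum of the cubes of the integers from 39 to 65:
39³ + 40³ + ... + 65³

Use ∑_{k=1}^{n} k³ = [n(n+1)/2]², then subtract the first 38 terms.
∑_{k=1}^{65} k³ = [65×66/2]² = 2145² = 4601025
∑_{k=1}^{38} k³ = [38×39/2]² = 741² = 549081
∑_{k=39}^{65} k³ = 4601025 - 549081 = 4051944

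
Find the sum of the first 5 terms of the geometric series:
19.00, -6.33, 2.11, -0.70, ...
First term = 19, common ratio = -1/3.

Sₙ = a(1 - rⁿ) / (1 - r)
S_5 = 19(1 - (-1/3)^5) / (1 - (-1/3))
S_5 = 19(1 - (-1/243)) / (4/3)
S_5 = 1159/81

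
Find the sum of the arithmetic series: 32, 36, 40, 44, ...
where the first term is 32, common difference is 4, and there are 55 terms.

Sₙ = n/2 × (first + last)
Last term = a + (n-1)d = 32 + (55-1)×4 = 248
S_55 = 55/2 × (32 + 248)
S_55 = 55/2 × 280 = 7700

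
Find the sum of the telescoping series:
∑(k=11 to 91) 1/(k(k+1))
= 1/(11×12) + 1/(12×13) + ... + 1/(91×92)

Partial fractions: 1/(k(k+1)) = 1/k - 1/(k+1)
The series telescopes:
= (1/11 - 1/12) + (1/12 - 1/13) + ... + (1/91 - 1/92)
= 1/11 - 1/92
= 81/1012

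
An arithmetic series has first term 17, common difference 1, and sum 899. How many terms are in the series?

Using S = n/2 × [2a + (n-1)d]
899 = n/2 × [2(17) + (n-1)(1)]
899 = n/2 × [34 + 1n - 1]
1798 = n × [33 + 1n]
1n² + (33)n - 1798 = 0
Discriminant: Δ = (33)² - 4(1)(-1798) = 1089 + 7192 = 8281
√Δ = 91
n = [-(33) + √Δ] / (2·1) = (-33 + 91) / 2 = 58 / 2 = 29
(The negative root is discarded since n must be a positive integer.)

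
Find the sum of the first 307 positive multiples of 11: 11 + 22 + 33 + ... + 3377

Factor out 11: = 11(1 + 2 + ... + 307) = 11 × n(n+1)/2
= 11 × 307×308/2
= 11 × 47278
= 520058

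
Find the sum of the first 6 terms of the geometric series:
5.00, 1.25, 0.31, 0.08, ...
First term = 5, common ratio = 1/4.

Sₙ = a(1 - rⁿ) / (1 - r)
S_6 = 5(1 - (1/4)^6) / (1 - (1/4))
S_6 = 5(1 - (1/4096)) / (3/4)
S_6 = 6825/1024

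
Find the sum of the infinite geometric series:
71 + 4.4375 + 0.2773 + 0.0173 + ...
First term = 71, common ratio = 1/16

For |r| < 1, S = a / (1 - r)
S = 71 / (1 - (1/16))
S = 71 / (15/16)
S = 1136/15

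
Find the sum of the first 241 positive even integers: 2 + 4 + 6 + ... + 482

Sum of first n even numbers = n(n+1)
= 241×242
= 58322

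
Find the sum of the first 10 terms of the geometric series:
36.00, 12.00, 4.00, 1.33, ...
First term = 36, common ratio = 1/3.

Sₙ = a(1 - rⁿ) / (1 - r)
S_10 = 36(1 - (1/3)^10) / (1 - (1/3))
S_10 = 36(1 - (1/59049)) / (2/3)
S_10 = 118096/2187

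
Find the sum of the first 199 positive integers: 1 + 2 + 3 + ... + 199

Formula: ∑k = n(n+1)/2
= 199×200/2
= 39800/2
= 19900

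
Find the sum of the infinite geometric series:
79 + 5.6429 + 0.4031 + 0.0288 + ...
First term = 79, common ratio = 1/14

For |r| < 1, S = a / (1 - r)
S = 79 / (1 - (1/14))
S = 79 / (13/14)
S = 1106/13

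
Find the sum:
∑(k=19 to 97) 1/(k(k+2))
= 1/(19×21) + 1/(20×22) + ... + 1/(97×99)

Partial fractions: 1/(k(k+2)) = (1/2)[1/k - 1/(k+2)]
Telescoping leaves the first two and last two terms:
= (1/2)[1/19 + 1/20 - 1/98 - 1/99]
= 151759/3686760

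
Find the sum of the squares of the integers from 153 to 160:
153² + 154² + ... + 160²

Use ∑_{k=1}^{n} k² = n(n+1)(2n+1)/6, then subtract the first 152 terms.
∑_{k=1}^{160} k² = 160×161×321/6 = 1378160
∑_{k=1}^{152} k² = 152×153×305/6 = 1182180
∑_{k=153}^{160} k² = 1378160 - 1182180 = 195980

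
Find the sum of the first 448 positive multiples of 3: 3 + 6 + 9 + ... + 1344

Factor out 3: = 3(1 + 2 + ... + 448) = 3 × n(n+1)/2
= 3 × 448×449/2
= 3 × 100576
= 301728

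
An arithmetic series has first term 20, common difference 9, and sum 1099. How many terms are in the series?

Using S = n/2 × [2a + (n-1)d]
1099 = n/2 × [2(20) + (n-1)(9)]
1099 = n/2 × [40 + 9n - 9]
2198 = n × [31 + 9n]
9n² + (31)n - 2198 = 0
Discriminant: Δ = (31)² - 4(9)(-2198) = 961 + 79128 = 80089
√Δ = 283
n = [-(31) + √Δ] / (2·9) = (-31 + 283) / 18 = 252 / 18 = 14
(The negative root is discarded since n must be a positive integer.)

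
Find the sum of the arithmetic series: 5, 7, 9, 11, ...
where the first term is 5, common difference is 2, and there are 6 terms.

Sₙ = n/2 × (first + last)
Last term = a + (n-1)d = 5 + (6-1)×2 = 15
S_6 = 6/2 × (5 + 15)
S_6 = 6/2 × 20 = 60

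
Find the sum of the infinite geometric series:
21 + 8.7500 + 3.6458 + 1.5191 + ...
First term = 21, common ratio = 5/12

For |r| < 1, S = a / (1 - r)
S = 21 / (1 - (5/12))
S = 21 / (7/12)
S = 36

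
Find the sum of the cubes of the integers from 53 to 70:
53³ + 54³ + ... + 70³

Use ∑_{k=1}^{n} k³ = [n(n+1)/2]², then subtract the first 52 terms.
∑_{k=1}^{70} k³ = [70×71/2]² = 2485² = 6175225
∑_{k=1}^{52} k³ = [52×53/2]² = 1378² = 1898884
∑_{k=53}^{70} k³ = 6175225 - 1898884 = 4276341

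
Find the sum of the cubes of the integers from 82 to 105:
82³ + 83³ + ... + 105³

Use ∑_{k=1}^{n} k³ = [n(n+1)/2]², then subtract the first 81 terms.
∑_{k=1}^{105} k³ = [105×106/2]² = 5565² = 30969225
∑_{k=1}^{81} k³ = [81×82/2]² = 3321² = 11029041
∑_{k=82}^{105} k³ = 30969225 - 11029041 = 19940184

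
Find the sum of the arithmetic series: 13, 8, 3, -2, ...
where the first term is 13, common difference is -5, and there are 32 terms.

Sₙ = n/2 × (first + last)
Last term = a + (n-1)d = 13 + (32-1)×(-5) = -142
S_32 = 32/2 × (13 + (-142))
S_32 = 32/2 × (-129) = -2064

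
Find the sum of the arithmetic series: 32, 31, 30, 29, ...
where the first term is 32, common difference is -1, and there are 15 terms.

Sₙ = n/2 × (first + last)
Last term = a + (n-1)d = 32 + (15-1)×(-1) = 18
S_15 = 15/2 × (32 + 18)
S_15 = 15/2 × 50 = 375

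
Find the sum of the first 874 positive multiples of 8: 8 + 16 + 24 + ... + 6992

Factor out 8: = 8(1 + 2 + ... + 874) = 8 × n(n+1)/2
= 8 × 874×875/2
= 8 × 382375
= 3059000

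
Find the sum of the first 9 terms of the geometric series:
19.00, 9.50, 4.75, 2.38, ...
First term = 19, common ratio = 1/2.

Sₙ = a(1 - rⁿ) / (1 - r)
S_9 = 19(1 - (1/2)^9) / (1 - (1/2))
S_9 = 19(1 - (1/512)) / (1/2)
S_9 = 9709/256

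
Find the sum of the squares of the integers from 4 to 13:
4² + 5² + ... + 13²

Use ∑_{k=1}^{n} k² = n(n+1)(2n+1)/6, then subtract the first 3 terms.
∑_{k=1}^{13} k² = 13×14×27/6 = 819
∑_{k=1}^{3} k² = 3×4×7/6 = 14
∑_{k=4}^{13} k² = 819 - 14 = 805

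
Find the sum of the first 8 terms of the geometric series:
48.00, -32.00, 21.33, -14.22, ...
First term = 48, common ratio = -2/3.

Sₙ = a(1 - rⁿ) / (1 - r)
S_8 = 48(1 - (-2/3)^8) / (1 - (-2/3))
S_8 = 48(1 - (256/6561)) / (5/3)
S_8 = 20176/729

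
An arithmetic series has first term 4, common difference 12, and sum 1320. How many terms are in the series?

Using S = n/2 × [2a + (n-1)d]
1320 = n/2 × [2(4) + (n-1)(12)]
1320 = n/2 × [8 + 12n - 12]
2640 = n × [-4 + 12n]
12n² + (-4)n - 2640 = 0
Discriminant: Δ = (-4)² - 4(12)(-2640) = 16 + 126720 = 126736
√Δ = 356
n = [-(-4) + √Δ] / (2·12) = (4 + 356) / 24 = 360 / 24 = 15
(The negative root is discarded since n must be a positive integer.)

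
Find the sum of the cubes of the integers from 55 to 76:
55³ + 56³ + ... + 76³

Use ∑_{k=1}^{n} k³ = [n(n+1)/2]², then subtract the first 54 terms.
∑_{k=1}^{76} k³ = [76×77/2]² = 2926² = 8561476
∑_{k=1}^{54} k³ = [54×55/2]² = 1485² = 2205225
∑_{k=55}^{76} k³ = 8561476 - 2205225 = 6356251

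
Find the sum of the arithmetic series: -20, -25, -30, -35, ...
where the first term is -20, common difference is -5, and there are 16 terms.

Sₙ = n/2 × (first + last)
Last term = a + (n-1)d = -20 + (16-1)×(-5) = -95
S_16 = 16/2 × (-20 + (-95))
S_16 = 16/2 × (-115) = -920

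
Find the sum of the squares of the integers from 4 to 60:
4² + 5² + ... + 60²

Use ∑_{k=1}^{n} k² = n(n+1)(2n+1)/6, then subtract the first 3 terms.
∑_{k=1}^{60} k² = 60×61×121/6 = 73810
∑_{k=1}^{3} k² = 3×4×7/6 = 14
∑_{k=4}^{60} k² = 73810 - 14 = 73796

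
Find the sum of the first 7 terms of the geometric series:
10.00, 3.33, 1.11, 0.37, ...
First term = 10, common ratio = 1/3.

Sₙ = a(1 - rⁿ) / (1 - r)
S_7 = 10(1 - (1/3)^7) / (1 - (1/3))
S_7 = 10(1 - (1/2187)) / (2/3)
S_7 = 10930/729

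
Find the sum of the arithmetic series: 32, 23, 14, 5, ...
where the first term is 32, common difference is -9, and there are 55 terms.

Sₙ = n/2 × (first + last)
Last term = a + (n-1)d = 32 + (55-1)×(-9) = -454
S_55 = 55/2 × (32 + (-454))
S_55 = 55/2 × (-422) = -11605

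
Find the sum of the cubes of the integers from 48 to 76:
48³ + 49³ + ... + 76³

Use ∑_{k=1}^{n} k³ = [n(n+1)/2]², then subtract the first 47 terms.
∑_{k=1}^{76} k³ = [76×77/2]² = 2926² = 8561476
∑_{k=1}^{47} k³ = [47×48/2]² = 1128² = 1272384
∑_{k=48}^{76} k³ = 8561476 - 1272384 = 7289092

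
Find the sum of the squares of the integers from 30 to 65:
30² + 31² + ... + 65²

Use ∑_{k=1}^{n} k² = n(n+1)(2n+1)/6, then subtract the first 29 terms.
∑_{k=1}^{65} k² = 65×66×131/6 = 93665
∑_{k=1}^{29} k² = 29×30×59/6 = 8555
∑_{k=30}^{65} k² = 93665 - 8555 = 85110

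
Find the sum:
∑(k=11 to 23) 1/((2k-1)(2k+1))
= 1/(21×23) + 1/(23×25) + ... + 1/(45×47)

Partial fractions: 1/((2k-1)(2k+1)) = (1/2)[1/(2k-1) - 1/(2k+1)]
The series telescopes:
= (1/2)[1/21 - 1/47]
= 13/987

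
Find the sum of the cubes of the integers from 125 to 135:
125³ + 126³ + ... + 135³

Use ∑_{k=1}^{n} k³ = [n(n+1)/2]², then subtract the first 124 terms.
∑_{k=1}^{135} k³ = [135×136/2]² = 9180² = 84272400
∑_{k=1}^{124} k³ = [124×125/2]² = 7750² = 60062500
∑_{k=125}^{135} k³ = 84272400 - 60062500 = 24209900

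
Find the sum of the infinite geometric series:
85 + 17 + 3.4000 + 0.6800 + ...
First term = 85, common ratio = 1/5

For |r| < 1, S = a / (1 - r)
S = 85 / (1 - (1/5))
S = 85 / (4/5)
S = 425/4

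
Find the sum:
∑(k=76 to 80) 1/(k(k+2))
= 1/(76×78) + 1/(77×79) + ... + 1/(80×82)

Partial fractions: 1/(k(k+2)) = (1/2)[1/k - 1/(k+2)]
Telescoping leaves the first two and last two terms:
= (1/2)[1/76 + 1/77 - 1/81 - 1/82]
= 31175/38868984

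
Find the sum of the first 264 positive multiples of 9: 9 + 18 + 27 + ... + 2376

Factor out 9: = 9(1 + 2 + ... + 264) = 9 × n(n+1)/2
= 9 × 264×265/2
= 9 × 34980
= 314820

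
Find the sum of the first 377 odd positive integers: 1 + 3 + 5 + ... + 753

Sum of first n odd numbers = n²
= 377²
= 142129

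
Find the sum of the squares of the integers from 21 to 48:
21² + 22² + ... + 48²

Use ∑_{k=1}^{n} k² = n(n+1)(2n+1)/6, then subtract the first 20 terms.
∑_{k=1}^{48} k² = 48×49×97/6 = 38024
∑_{k=1}^{20} k² = 20×21×41/6 = 2870
∑_{k=21}^{48} k² = 38024 - 2870 = 35154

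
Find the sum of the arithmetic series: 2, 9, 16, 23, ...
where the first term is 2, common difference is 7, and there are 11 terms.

Sₙ = n/2 × (first + last)
Last term = a + (n-1)d = 2 + (11-1)×7 = 72
S_11 = 11/2 × (2 + 72)
S_11 = 11/2 × 74 = 407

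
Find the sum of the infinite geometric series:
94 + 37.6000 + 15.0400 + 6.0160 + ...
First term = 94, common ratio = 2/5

For |r| < 1, S = a / (1 - r)
S = 94 / (1 - (2/5))
S = 94 / (3/5)
S = 470/3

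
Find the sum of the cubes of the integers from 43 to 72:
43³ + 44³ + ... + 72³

Use ∑_{k=1}^{n} k³ = [n(n+1)/2]², then subtract the first 42 terms.
∑_{k=1}^{72} k³ = [72×73/2]² = 2628² = 6906384
∑_{k=1}^{42} k³ = [42×43/2]² = 903² = 815409
∑_{k=43}^{72} k³ = 6906384 - 815409 = 6090975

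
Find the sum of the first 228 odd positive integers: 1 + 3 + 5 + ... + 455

Sum of first n odd numbers = n²
= 228²
= 51984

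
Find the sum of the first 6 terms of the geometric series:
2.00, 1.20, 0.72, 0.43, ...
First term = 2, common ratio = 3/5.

Sₙ = a(1 - rⁿ) / (1 - r)
S_6 = 2(1 - (3/5)^6) / (1 - (3/5))
S_6 = 2(1 - (729/15625)) / (2/5)
S_6 = 14896/3125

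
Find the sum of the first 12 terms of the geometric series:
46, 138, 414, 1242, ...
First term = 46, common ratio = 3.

Sₙ = a(1 - rⁿ) / (1 - r)
S_12 = 46(1 - 3^12) / (1 - 3)
S_12 = 46(1 - 531441) / (-2)
S_12 = 12223120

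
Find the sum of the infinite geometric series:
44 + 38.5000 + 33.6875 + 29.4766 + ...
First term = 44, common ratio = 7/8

For |r| < 1, S = a / (1 - r)
S = 44 / (1 - (7/8))
S = 44 / (1/8)
S = 352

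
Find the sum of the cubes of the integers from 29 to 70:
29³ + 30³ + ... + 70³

Use ∑_{k=1}^{n} k³ = [n(n+1)/2]², then subtract the first 28 terms.
∑_{k=1}^{70} k³ = [70×71/2]² = 2485² = 6175225
∑_{k=1}^{28} k³ = [28×29/2]² = 406² = 164836
∑_{k=29}^{70} k³ = 6175225 - 164836 = 6010389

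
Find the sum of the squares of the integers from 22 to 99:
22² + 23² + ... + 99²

Use ∑_{k=1}^{n} k² = n(n+1)(2n+1)/6, then subtract the first 21 terms.
∑_{k=1}^{99} k² = 99×100×199/6 = 328350
∑_{k=1}^{21} k² = 21×22×43/6 = 3311
∑_{k=22}^{99} k² = 328350 - 3311 = 325039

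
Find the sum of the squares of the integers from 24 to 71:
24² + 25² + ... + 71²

Use ∑_{k=1}^{n} k² = n(n+1)(2n+1)/6, then subtract the first 23 terms.
∑_{k=1}^{71} k² = 71×72×143/6 = 121836
∑_{k=1}^{23} k² = 23×24×47/6 = 4324
∑_{k=24}^{71} k² = 121836 - 4324 = 117512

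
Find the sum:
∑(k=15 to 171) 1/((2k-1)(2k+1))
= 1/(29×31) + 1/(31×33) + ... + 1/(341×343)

Partial fractions: 1/((2k-1)(2k+1)) = (1/2)[1/(2k-1) - 1/(2k+1)]
The series telescopes:
= (1/2)[1/29 - 1/343]
= 157/9947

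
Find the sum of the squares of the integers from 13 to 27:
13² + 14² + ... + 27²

Use ∑_{k=1}^{n} k² = n(n+1)(2n+1)/6, then subtract the first 12 terms.
∑_{k=1}^{27} k² = 27×28×55/6 = 6930
∑_{k=1}^{12} k² = 12×13×25/6 = 650
∑_{k=13}^{27} k² = 6930 - 650 = 6280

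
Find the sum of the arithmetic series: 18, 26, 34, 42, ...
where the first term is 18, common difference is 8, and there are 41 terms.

Sₙ = n/2 × (first + last)
Last term = a + (n-1)d = 18 + (41-1)×8 = 338
S_41 = 41/2 × (18 + 338)
S_41 = 41/2 × 356 = 7298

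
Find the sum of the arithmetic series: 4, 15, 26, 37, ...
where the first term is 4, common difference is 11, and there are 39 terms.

Sₙ = n/2 × (first + last)
Last term = a + (n-1)d = 4 + (39-1)×11 = 422
S_39 = 39/2 × (4 + 422)
S_39 = 39/2 × 426 = 8307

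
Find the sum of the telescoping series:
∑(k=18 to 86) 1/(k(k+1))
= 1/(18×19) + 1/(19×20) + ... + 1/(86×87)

Partial fractions: 1/(k(k+1)) = 1/k - 1/(k+1)
The series telescopes:
= (1/18 - 1/19) + (1/19 - 1/20) + ... + (1/86 - 1/87)
= 1/18 - 1/87
= 23/522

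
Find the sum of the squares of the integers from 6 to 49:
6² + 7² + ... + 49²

Use ∑_{k=1}^{n} k² = n(n+1)(2n+1)/6, then subtract the first 5 terms.
∑_{k=1}^{49} k² = 49×50×99/6 = 40425
∑_{k=1}^{5} k² = 5×6×11/6 = 55
∑_{k=6}^{49} k² = 40425 - 55 = 40370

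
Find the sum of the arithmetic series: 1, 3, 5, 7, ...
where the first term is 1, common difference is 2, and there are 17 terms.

Sₙ = n/2 × (first + last)
Last term = a + (n-1)d = 1 + (17-1)×2 = 33
S_17 = 17/2 × (1 + 33)
S_17 = 17/2 × 34 = 289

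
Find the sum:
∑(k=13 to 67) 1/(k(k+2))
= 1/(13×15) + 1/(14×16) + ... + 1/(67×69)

Partial fractions: 1/(k(k+2)) = (1/2)[1/k - 1/(k+2)]
Telescoping leaves the first two and last two terms:
= (1/2)[1/13 + 1/14 - 1/68 - 1/69]
= 50875/853944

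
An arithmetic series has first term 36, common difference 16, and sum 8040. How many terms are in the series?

Using S = n/2 × [2a + (n-1)d]
8040 = n/2 × [2(36) + (n-1)(16)]
8040 = n/2 × [72 + 16n - 16]
16080 = n × [56 + 16n]
16n² + (56)n - 16080 = 0
Discriminant: Δ = (56)² - 4(16)(-16080) = 3136 + 1029120 = 1032256
√Δ = 1016
n = [-(56) + √Δ] / (2·16) = (-56 + 1016) / 32 = 960 / 32 = 30
(The negative root is discarded since n must be a positive integer.)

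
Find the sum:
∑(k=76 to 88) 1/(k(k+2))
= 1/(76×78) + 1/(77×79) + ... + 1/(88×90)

Partial fractions: 1/(k(k+2)) = (1/2)[1/k - 1/(k+2)]
Telescoping leaves the first two and last two terms:
= (1/2)[1/76 + 1/77 - 1/89 - 1/90]
= 89011/46874520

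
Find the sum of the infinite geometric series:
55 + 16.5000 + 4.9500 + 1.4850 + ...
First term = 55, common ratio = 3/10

For |r| < 1, S = a / (1 - r)
S = 55 / (1 - (3/10))
S = 55 / (7/10)
S = 550/7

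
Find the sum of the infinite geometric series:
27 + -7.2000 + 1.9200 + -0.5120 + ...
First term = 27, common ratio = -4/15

For |r| < 1, S = a / (1 - r)
S = 27 / (1 - (-4/15))
S = 27 / (19/15)
S = 405/19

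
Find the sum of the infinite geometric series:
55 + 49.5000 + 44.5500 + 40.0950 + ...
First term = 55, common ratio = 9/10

For |r| < 1, S = a / (1 - r)
S = 55 / (1 - (9/10))
S = 55 / (1/10)
S = 550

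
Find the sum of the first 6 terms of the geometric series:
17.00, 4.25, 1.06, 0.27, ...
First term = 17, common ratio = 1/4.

Sₙ = a(1 - rⁿ) / (1 - r)
S_6 = 17(1 - (1/4)^6) / (1 - (1/4))
S_6 = 17(1 - (1/4096)) / (3/4)
S_6 = 23205/1024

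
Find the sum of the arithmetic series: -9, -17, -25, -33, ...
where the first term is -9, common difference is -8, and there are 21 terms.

Sₙ = n/2 × (first + last)
Last term = a + (n-1)d = -9 + (21-1)×(-8) = -169
S_21 = 21/2 × (-9 + (-169))
S_21 = 21/2 × (-178) = -1869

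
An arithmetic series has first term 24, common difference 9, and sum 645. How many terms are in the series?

Using S = n/2 × [2a + (n-1)d]
645 = n/2 × [2(24) + (n-1)(9)]
645 = n/2 × [48 + 9n - 9]
1290 = n × [39 + 9n]
9n² + (39)n - 1290 = 0
Discriminant: Δ = (39)² - 4(9)(-1290) = 1521 + 46440 = 47961
√Δ = 219
n = [-(39) + √Δ] / (2·9) = (-39 + 219) / 18 = 180 / 18 = 10
(The negative root is discarded since n must be a positive integer.)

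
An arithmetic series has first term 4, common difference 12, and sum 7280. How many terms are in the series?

Using S = n/2 × [2a + (n-1)d]
7280 = n/2 × [2(4) + (n-1)(12)]
7280 = n/2 × [8 + 12n - 12]
14560 = n × [-4 + 12n]
12n² + (-4)n - 14560 = 0
Discriminant: Δ = (-4)² - 4(12)(-14560) = 16 + 698880 = 698896
√Δ = 836
n = [-(-4) + √Δ] / (2·12) = (4 + 836) / 24 = 840 / 24 = 35
(The negative root is discarded since n must be a positive integer.)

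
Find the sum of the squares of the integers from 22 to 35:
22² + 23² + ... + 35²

Use ∑_{k=1}^{n} k² = n(n+1)(2n+1)/6, then subtract the first 21 terms.
∑_{k=1}^{35} k² = 35×36×71/6 = 14910
∑_{k=1}^{21} k² = 21×22×43/6 = 3311
∑_{k=22}^{35} k² = 14910 - 3311 = 11599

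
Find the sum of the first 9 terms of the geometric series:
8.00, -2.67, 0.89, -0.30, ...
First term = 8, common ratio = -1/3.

Sₙ = a(1 - rⁿ) / (1 - r)
S_9 = 8(1 - (-1/3)^9) / (1 - (-1/3))
S_9 = 8(1 - (-1/19683)) / (4/3)
S_9 = 39368/6561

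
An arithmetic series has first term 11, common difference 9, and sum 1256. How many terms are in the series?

Using S = n/2 × [2a + (n-1)d]
1256 = n/2 × [2(11) + (n-1)(9)]
1256 = n/2 × [22 + 9n - 9]
2512 = n × [13 + 9n]
9n² + (13)n - 2512 = 0
Discriminant: Δ = (13)² - 4(9)(-2512) = 169 + 90432 = 90601
√Δ = 301
n = [-(13) + √Δ] / (2·9) = (-13 + 301) / 18 = 288 / 18 = 16
(The negative root is discarded since n must be a positive integer.)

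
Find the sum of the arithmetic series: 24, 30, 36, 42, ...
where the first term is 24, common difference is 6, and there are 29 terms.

Sₙ = n/2 × (first + last)
Last term = a + (n-1)d = 24 + (29-1)×6 = 192
S_29 = 29/2 × (24 + 192)
S_29 = 29/2 × 216 = 3132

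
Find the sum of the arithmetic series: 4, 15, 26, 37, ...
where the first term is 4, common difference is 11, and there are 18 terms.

Sₙ = n/2 × (first + last)
Last term = a + (n-1)d = 4 + (18-1)×11 = 191
S_18 = 18/2 × (4 + 191)
S_18 = 18/2 × 195 = 1755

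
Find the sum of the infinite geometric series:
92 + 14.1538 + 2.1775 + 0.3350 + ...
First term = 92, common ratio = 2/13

For |r| < 1, S = a / (1 - r)
S = 92 / (1 - (2/13))
S = 92 / (11/13)
S = 1196/11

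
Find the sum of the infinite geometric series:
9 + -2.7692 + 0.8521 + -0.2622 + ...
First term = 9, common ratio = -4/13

For |r| < 1, S = a / (1 - r)
S = 9 / (1 - (-4/13))
S = 9 / (17/13)
S = 117/17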